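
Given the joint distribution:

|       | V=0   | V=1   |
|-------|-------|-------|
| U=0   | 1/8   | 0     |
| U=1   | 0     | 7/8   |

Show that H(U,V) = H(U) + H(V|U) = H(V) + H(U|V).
Marginal P(U) (row sums):
  P(U=0) = 1/8 + 0 = 1/8
  P(U=1) = 0 + 7/8 = 7/8
Marginal P(V) (column sums):
  P(V=0) = 1/8 + 0 = 1/8
  P(V=1) = 0 + 7/8 = 7/8

Decomposition 1: H(U) + H(V|U)
H(U) = -[(1/8)·log₂(1/8) + (7/8)·log₂(7/8)]
  = 0.3750 + 0.1686
  = 0.5436 bits
H(V|U) = -Σ P(U,V)·log₂ P(V|U), where P(V|U) = P(U,V) / P(U)
  (cells with P(U,V) = 0 contribute 0)
  (U=0,V=0): P(V|U) = (1/8)/(1/8) = 1;  -(1/8)·log₂(1) = 0.0000
  (U=1,V=1): P(V|U) = (7/8)/(7/8) = 1;  -(7/8)·log₂(1) = 0.0000
H(V|U) = 0.0000 + 0.0000
  = 0.0000 bits
H(U) + H(V|U) = 0.5436 + 0.0000 = 0.5436 bits

Decomposition 2: H(V) + H(U|V)
H(V) = -[(1/8)·log₂(1/8) + (7/8)·log₂(7/8)]
  = 0.3750 + 0.1686
  = 0.5436 bits
H(U|V) = -Σ P(U,V)·log₂ P(U|V), where P(U|V) = P(U,V) / P(V)
  (cells with P(U,V) = 0 contribute 0)
  (U=0,V=0): P(U|V) = (1/8)/(1/8) = 1;  -(1/8)·log₂(1) = 0.0000
  (U=1,V=1): P(U|V) = (7/8)/(7/8) = 1;  -(7/8)·log₂(1) = 0.0000
H(U|V) = 0.0000 + 0.0000
  = 0.0000 bits
H(V) + H(U|V) = 0.5436 + 0.0000 = 0.5436 bits

Direct computation of the joint entropy:
H(U,V) = -[(1/8)·log₂(1/8) + (7/8)·log₂(7/8)]
  = 0.3750 + 0.1686
  = 0.5436 bits

All three agree: H(U,V) = 0.5436 bits ✓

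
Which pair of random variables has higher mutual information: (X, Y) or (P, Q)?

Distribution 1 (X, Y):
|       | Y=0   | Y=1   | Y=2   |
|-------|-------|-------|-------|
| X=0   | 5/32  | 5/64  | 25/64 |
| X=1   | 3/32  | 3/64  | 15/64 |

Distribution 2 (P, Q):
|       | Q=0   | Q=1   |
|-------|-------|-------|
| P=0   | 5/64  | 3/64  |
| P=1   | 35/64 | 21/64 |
Distribution 1 (X, Y):
Marginal P(X) (row sums):
  P(X=0) = 5/32 + 5/64 + 25/64 = 5/8
  P(X=1) = 3/32 + 3/64 + 15/64 = 3/8
Marginal P(Y) (column sums):
  P(Y=0) = 5/32 + 3/32 = 1/4
  P(Y=1) = 5/64 + 3/64 = 1/8
  P(Y=2) = 25/64 + 15/64 = 5/8

H(X) = -[(5/8)·log₂(5/8) + (3/8)·log₂(3/8)]
  = 0.4238 + 0.5306
  = 0.9544 bits
H(Y) = -[(1/4)·log₂(1/4) + (1/8)·log₂(1/8) + (5/8)·log₂(5/8)]
  = 0.5000 + 0.3750 + 0.4238
  = 1.2988 bits
H(X,Y) = -[(5/32)·log₂(5/32) + (5/64)·log₂(5/64) + (25/64)·log₂(25/64) + (3/32)·log₂(3/32) + (3/64)·log₂(3/64) + (15/64)·log₂(15/64)]
  = 0.4184 + 0.2873 + 0.5297 + 0.3202 + 0.2070 + 0.4906
  = 2.2532 bits

I(X;Y) = H(X) + H(Y) - H(X,Y)
  = 0.9544 + 1.2988 - 2.2532
  = 0.0000 bits

Distribution 2 (P, Q):
Marginal P(P) (row sums):
  P(P=0) = 5/64 + 3/64 = 1/8
  P(P=1) = 35/64 + 21/64 = 7/8
Marginal P(Q) (column sums):
  P(Q=0) = 5/64 + 35/64 = 5/8
  P(Q=1) = 3/64 + 21/64 = 3/8

H(P) = -[(1/8)·log₂(1/8) + (7/8)·log₂(7/8)]
  = 0.3750 + 0.1686
  = 0.5436 bits
H(Q) = -[(5/8)·log₂(5/8) + (3/8)·log₂(3/8)]
  = 0.4238 + 0.5306
  = 0.9544 bits
H(P,Q) = -[(5/64)·log₂(5/64) + (3/64)·log₂(3/64) + (35/64)·log₂(35/64) + (21/64)·log₂(21/64)]
  = 0.2873 + 0.2070 + 0.4762 + 0.5275
  = 1.4980 bits

I(P;Q) = H(P) + H(Q) - H(P,Q)
  = 0.5436 + 0.9544 - 1.4980
  = 0.0000 bits

Both joint tables factor as the product of their marginals, so I(X;Y) = I(P;Q) = 0 bits: neither is larger (both pairs are independent).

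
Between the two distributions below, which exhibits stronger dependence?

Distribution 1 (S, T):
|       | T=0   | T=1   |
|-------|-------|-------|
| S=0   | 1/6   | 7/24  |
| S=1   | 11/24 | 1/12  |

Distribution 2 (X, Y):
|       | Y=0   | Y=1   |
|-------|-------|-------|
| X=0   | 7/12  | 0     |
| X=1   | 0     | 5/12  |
Distribution 1 (S, T):
Marginal P(S) (row sums):
  P(S=0) = 1/6 + 7/24 = 11/24
  P(S=1) = 11/24 + 1/12 = 13/24
Marginal P(T) (column sums):
  P(T=0) = 1/6 + 11/24 = 5/8
  P(T=1) = 7/24 + 1/12 = 3/8

H(S) = -[(11/24)·log₂(11/24) + (13/24)·log₂(13/24)]
  = 0.5159 + 0.4791
  = 0.9950 bits
H(T) = -[(5/8)·log₂(5/8) + (3/8)·log₂(3/8)]
  = 0.4238 + 0.5306
  = 0.9544 bits
H(S,T) = -[(1/6)·log₂(1/6) + (7/24)·log₂(7/24) + (11/24)·log₂(11/24) + (1/12)·log₂(1/12)]
  = 0.4308 + 0.5185 + 0.5159 + 0.2987
  = 1.7639 bits

I(S;T) = H(S) + H(T) - H(S,T)
  = 0.9950 + 0.9544 - 1.7639
  = 0.1855 bits

Distribution 2 (X, Y):
Marginal P(X) (row sums):
  P(X=0) = 7/12 + 0 = 7/12
  P(X=1) = 0 + 5/12 = 5/12
Marginal P(Y) (column sums):
  P(Y=0) = 7/12 + 0 = 7/12
  P(Y=1) = 0 + 5/12 = 5/12

H(X) = -[(7/12)·log₂(7/12) + (5/12)·log₂(5/12)]
  = 0.4536 + 0.5263
  = 0.9799 bits
H(Y) = -[(7/12)·log₂(7/12) + (5/12)·log₂(5/12)]
  = 0.4536 + 0.5263
  = 0.9799 bits
H(X,Y) = -[(7/12)·log₂(7/12) + (5/12)·log₂(5/12)]
  = 0.4536 + 0.5263
  = 0.9799 bits

I(X;Y) = H(X) + H(Y) - H(X,Y)
  = 0.9799 + 0.9799 - 0.9799
  = 0.9799 bits

I(X;Y) = 0.9799 bits > I(S;T) = 0.1855 bits, so (X, Y) has the higher mutual information (stronger dependence).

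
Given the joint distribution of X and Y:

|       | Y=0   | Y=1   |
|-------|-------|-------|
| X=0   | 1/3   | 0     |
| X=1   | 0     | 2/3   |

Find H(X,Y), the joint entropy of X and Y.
H(X,Y) = -Σ P(X,Y) log₂ P(X,Y), summed over the non-zero cells:
H(X,Y) = -[(1/3)·log₂(1/3) + (2/3)·log₂(2/3)]
  = 0.5283 + 0.3900
  = 0.9183 bits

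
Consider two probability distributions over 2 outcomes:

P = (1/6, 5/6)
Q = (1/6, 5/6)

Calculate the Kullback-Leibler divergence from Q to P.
D(P||Q) = Σ P(i) log₂(P(i)/Q(i))
  i=0: (1/6) × log₂((1/6)/(1/6)) = (1/6) × log₂(1) = 0.0000
  i=1: (5/6) × log₂((5/6)/(5/6)) = (5/6) × log₂(1) = 0.0000
D(P||Q) = 0.0000 + 0.0000
  = 0.0000 bits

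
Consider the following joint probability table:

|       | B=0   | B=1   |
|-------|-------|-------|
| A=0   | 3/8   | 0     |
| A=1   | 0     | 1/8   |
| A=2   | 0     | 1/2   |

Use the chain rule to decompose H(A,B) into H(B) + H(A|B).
By the chain rule: H(A,B) = H(B) + H(A|B)

Marginal P(B) (column sums):
  P(B=0) = 3/8 + 0 + 0 = 3/8
  P(B=1) = 0 + 1/8 + 1/2 = 5/8
H(B) = -[(3/8)·log₂(3/8) + (5/8)·log₂(5/8)]
  = 0.5306 + 0.4238
  = 0.9544 bits
H(A|B) = -Σ P(A,B)·log₂ P(A|B), where P(A|B) = P(A,B) / P(B)
  (cells with P(A,B) = 0 contribute 0)
  (A=0,B=0): P(A|B) = (3/8)/(3/8) = 1;  -(3/8)·log₂(1) = 0.0000
  (A=1,B=1): P(A|B) = (1/8)/(5/8) = 1/5;  -(1/8)·log₂(1/5) = 0.2902
  (A=2,B=1): P(A|B) = (1/2)/(5/8) = 4/5;  -(1/2)·log₂(4/5) = 0.1610
H(A|B) = 0.0000 + 0.2902 + 0.1610
  = 0.4512 bits

H(A,B) = H(B) + H(A|B) = 0.9544 + 0.4512 = 1.4056 bits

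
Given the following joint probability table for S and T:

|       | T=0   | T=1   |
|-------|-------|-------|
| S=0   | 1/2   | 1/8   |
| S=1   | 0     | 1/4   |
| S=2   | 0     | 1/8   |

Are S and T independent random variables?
Marginal P(S) (row sums):
  P(S=0) = 1/2 + 1/8 = 5/8
  P(S=1) = 0 + 1/4 = 1/4
  P(S=2) = 0 + 1/8 = 1/8
Marginal P(T) (column sums):
  P(T=0) = 1/2 + 0 + 0 = 1/2
  P(T=1) = 1/8 + 1/4 + 1/8 = 1/2

S and T are independent iff P(S=i,T=j) = P(S=i)·P(T=j) for every cell.
  P(S=0)·P(T=0) = 5/8 × 1/2 = 5/16, but P(S=0,T=0) = 1/2 ✗

No, S and T are not independent. Quantitatively, I(S;T) > 0:

H(S) = -[(5/8)·log₂(5/8) + (1/4)·log₂(1/4) + (1/8)·log₂(1/8)]
  = 0.4238 + 0.5000 + 0.3750
  = 1.2988 bits
H(T) = -[(1/2)·log₂(1/2) + (1/2)·log₂(1/2)]
  = 0.5000 + 0.5000
  = 1.0000 bits
H(S,T) = -[(1/2)·log₂(1/2) + (1/8)·log₂(1/8) + (1/4)·log₂(1/4) + (1/8)·log₂(1/8)]
  = 0.5000 + 0.3750 + 0.5000 + 0.3750
  = 1.7500 bits
I(S;T) = H(S) + H(T) - H(S,T) = 1.2988 + 1.0000 - 1.7500 = 0.5488 bits > 0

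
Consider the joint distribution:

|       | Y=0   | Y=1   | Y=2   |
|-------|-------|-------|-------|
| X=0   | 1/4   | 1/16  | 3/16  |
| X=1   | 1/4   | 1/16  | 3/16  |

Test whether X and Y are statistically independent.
Marginal P(X) (row sums):
  P(X=0) = 1/4 + 1/16 + 3/16 = 1/2
  P(X=1) = 1/4 + 1/16 + 3/16 = 1/2
Marginal P(Y) (column sums):
  P(Y=0) = 1/4 + 1/4 = 1/2
  P(Y=1) = 1/16 + 1/16 = 1/8
  P(Y=2) = 3/16 + 3/16 = 3/8

X and Y are independent iff P(X=i,Y=j) = P(X=i)·P(Y=j) for every cell.
  P(X=0)·P(Y=0) = 1/2 × 1/2 = 1/4 = P(X=0,Y=0) ✓
  P(X=0)·P(Y=1) = 1/2 × 1/8 = 1/16 = P(X=0,Y=1) ✓
  P(X=0)·P(Y=2) = 1/2 × 3/8 = 3/16 = P(X=0,Y=2) ✓
  P(X=1)·P(Y=0) = 1/2 × 1/2 = 1/4 = P(X=1,Y=0) ✓
  P(X=1)·P(Y=1) = 1/2 × 1/8 = 1/16 = P(X=1,Y=1) ✓
  P(X=1)·P(Y=2) = 1/2 × 3/8 = 3/16 = P(X=1,Y=2) ✓

Yes, X and Y are independent: every cell factors, so I(X;Y) = 0 bits.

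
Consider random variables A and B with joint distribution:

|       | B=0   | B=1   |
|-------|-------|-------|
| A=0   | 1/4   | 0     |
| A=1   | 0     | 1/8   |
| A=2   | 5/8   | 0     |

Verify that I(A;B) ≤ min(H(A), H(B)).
Marginal P(A) (row sums):
  P(A=0) = 1/4 + 0 = 1/4
  P(A=1) = 0 + 1/8 = 1/8
  P(A=2) = 5/8 + 0 = 5/8
Marginal P(B) (column sums):
  P(B=0) = 1/4 + 0 + 5/8 = 7/8
  P(B=1) = 0 + 1/8 + 0 = 1/8

H(A) = -[(1/4)·log₂(1/4) + (1/8)·log₂(1/8) + (5/8)·log₂(5/8)]
  = 0.5000 + 0.3750 + 0.4238
  = 1.2988 bits
H(B) = -[(7/8)·log₂(7/8) + (1/8)·log₂(1/8)]
  = 0.1686 + 0.3750
  = 0.5436 bits
H(A,B) = -[(1/4)·log₂(1/4) + (1/8)·log₂(1/8) + (5/8)·log₂(5/8)]
  = 0.5000 + 0.3750 + 0.4238
  = 1.2988 bits

I(A;B) = H(A) + H(B) - H(A,B)
  = 1.2988 + 0.5436 - 1.2988
  = 0.5436 bits

min(H(A), H(B)) = min(1.2988, 0.5436) = 0.5436 bits
Since 0.5436 ≤ 0.5436, the bound is satisfied ✓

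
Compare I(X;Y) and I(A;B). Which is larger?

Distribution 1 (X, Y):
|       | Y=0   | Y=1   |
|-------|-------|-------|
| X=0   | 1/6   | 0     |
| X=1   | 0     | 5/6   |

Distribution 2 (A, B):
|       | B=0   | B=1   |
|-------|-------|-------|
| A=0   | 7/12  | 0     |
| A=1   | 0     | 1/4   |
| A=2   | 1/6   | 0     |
Distribution 1 (X, Y):
Marginal P(X) (row sums):
  P(X=0) = 1/6 + 0 = 1/6
  P(X=1) = 0 + 5/6 = 5/6
Marginal P(Y) (column sums):
  P(Y=0) = 1/6 + 0 = 1/6
  P(Y=1) = 0 + 5/6 = 5/6

H(X) = -[(1/6)·log₂(1/6) + (5/6)·log₂(5/6)]
  = 0.4308 + 0.2192
  = 0.6500 bits
H(Y) = -[(1/6)·log₂(1/6) + (5/6)·log₂(5/6)]
  = 0.4308 + 0.2192
  = 0.6500 bits
H(X,Y) = -[(1/6)·log₂(1/6) + (5/6)·log₂(5/6)]
  = 0.4308 + 0.2192
  = 0.6500 bits

I(X;Y) = H(X) + H(Y) - H(X,Y)
  = 0.6500 + 0.6500 - 0.6500
  = 0.6500 bits

Distribution 2 (A, B):
Marginal P(A) (row sums):
  P(A=0) = 7/12 + 0 = 7/12
  P(A=1) = 0 + 1/4 = 1/4
  P(A=2) = 1/6 + 0 = 1/6
Marginal P(B) (column sums):
  P(B=0) = 7/12 + 0 + 1/6 = 3/4
  P(B=1) = 0 + 1/4 + 0 = 1/4

H(A) = -[(7/12)·log₂(7/12) + (1/4)·log₂(1/4) + (1/6)·log₂(1/6)]
  = 0.4536 + 0.5000 + 0.4308
  = 1.3844 bits
H(B) = -[(3/4)·log₂(3/4) + (1/4)·log₂(1/4)]
  = 0.3113 + 0.5000
  = 0.8113 bits
H(A,B) = -[(7/12)·log₂(7/12) + (1/4)·log₂(1/4) + (1/6)·log₂(1/6)]
  = 0.4536 + 0.5000 + 0.4308
  = 1.3844 bits

I(A;B) = H(A) + H(B) - H(A,B)
  = 1.3844 + 0.8113 - 1.3844
  = 0.8113 bits

I(A;B) = 0.8113 bits > I(X;Y) = 0.6500 bits, so (A, B) has the higher mutual information (stronger dependence).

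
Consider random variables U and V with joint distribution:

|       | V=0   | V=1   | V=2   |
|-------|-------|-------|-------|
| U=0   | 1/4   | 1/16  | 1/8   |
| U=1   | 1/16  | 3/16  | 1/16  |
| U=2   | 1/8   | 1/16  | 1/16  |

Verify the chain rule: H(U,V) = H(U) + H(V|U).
Left side:
H(U,V) = -[(1/4)·log₂(1/4) + (1/16)·log₂(1/16) + (1/8)·log₂(1/8) + (1/16)·log₂(1/16) + (3/16)·log₂(3/16) + (1/16)·log₂(1/16) + (1/8)·log₂(1/8) + (1/16)·log₂(1/16) + (1/16)·log₂(1/16)]
  = 0.5000 + 0.2500 + 0.3750 + 0.2500 + 0.4528 + 0.2500 + 0.3750 + 0.2500 + 0.2500
  = 2.9528 bits

Right side:
Marginal P(U) (row sums):
  P(U=0) = 1/4 + 1/16 + 1/8 = 7/16
  P(U=1) = 1/16 + 3/16 + 1/16 = 5/16
  P(U=2) = 1/8 + 1/16 + 1/16 = 1/4
H(U) = -[(7/16)·log₂(7/16) + (5/16)·log₂(5/16) + (1/4)·log₂(1/4)]
  = 0.5218 + 0.5244 + 0.5000
  = 1.5462 bits
H(V|U) = -Σ P(U,V)·log₂ P(V|U), where P(V|U) = P(U,V) / P(U)
  (U=0,V=0): P(V|U) = (1/4)/(7/16) = 4/7;  -(1/4)·log₂(4/7) = 0.2018
  (U=0,V=1): P(V|U) = (1/16)/(7/16) = 1/7;  -(1/16)·log₂(1/7) = 0.1755
  (U=0,V=2): P(V|U) = (1/8)/(7/16) = 2/7;  -(1/8)·log₂(2/7) = 0.2259
  (U=1,V=0): P(V|U) = (1/16)/(5/16) = 1/5;  -(1/16)·log₂(1/5) = 0.1451
  (U=1,V=1): P(V|U) = (3/16)/(5/16) = 3/5;  -(3/16)·log₂(3/5) = 0.1382
  (U=1,V=2): P(V|U) = (1/16)/(5/16) = 1/5;  -(1/16)·log₂(1/5) = 0.1451
  (U=2,V=0): P(V|U) = (1/8)/(1/4) = 1/2;  -(1/8)·log₂(1/2) = 0.1250
  (U=2,V=1): P(V|U) = (1/16)/(1/4) = 1/4;  -(1/16)·log₂(1/4) = 0.1250
  (U=2,V=2): P(V|U) = (1/16)/(1/4) = 1/4;  -(1/16)·log₂(1/4) = 0.1250
H(V|U) = 0.2018 + 0.1755 + 0.2259 + 0.1451 + 0.1382 + 0.1451 + 0.1250 + 0.1250 + 0.1250
  = 1.4066 bits
H(U) + H(V|U) = 1.5462 + 1.4066 = 2.9528 bits

Both sides equal 2.9528 bits, so the chain rule holds ✓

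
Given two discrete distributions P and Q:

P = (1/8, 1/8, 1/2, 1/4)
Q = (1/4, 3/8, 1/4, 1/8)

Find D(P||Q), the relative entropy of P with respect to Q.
D(P||Q) = Σ P(i) log₂(P(i)/Q(i))
  i=0: (1/8) × log₂((1/8)/(1/4)) = (1/8) × log₂(1/2) = -0.1250
  i=1: (1/8) × log₂((1/8)/(3/8)) = (1/8) × log₂(1/3) = -0.1981
  i=2: (1/2) × log₂((1/2)/(1/4)) = (1/2) × log₂(2) = 0.5000
  i=3: (1/4) × log₂((1/4)/(1/8)) = (1/4) × log₂(2) = 0.2500
D(P||Q) = -0.1250 - 0.1981 + 0.5000 + 0.2500
  = 0.4269 bits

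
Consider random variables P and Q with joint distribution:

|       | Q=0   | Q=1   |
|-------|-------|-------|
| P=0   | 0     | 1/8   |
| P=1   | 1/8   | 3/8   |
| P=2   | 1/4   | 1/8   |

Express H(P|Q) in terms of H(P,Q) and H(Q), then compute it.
H(P|Q) = H(P,Q) - H(Q)

Marginal P(Q) (column sums):
  P(Q=0) = 0 + 1/8 + 1/4 = 3/8
  P(Q=1) = 1/8 + 3/8 + 1/8 = 5/8

H(P,Q) = -[(1/8)·log₂(1/8) + (1/8)·log₂(1/8) + (3/8)·log₂(3/8) + (1/4)·log₂(1/4) + (1/8)·log₂(1/8)]
  = 0.3750 + 0.3750 + 0.5306 + 0.5000 + 0.3750
  = 2.1556 bits
H(Q) = -[(3/8)·log₂(3/8) + (5/8)·log₂(5/8)]
  = 0.5306 + 0.4238
  = 0.9544 bits

H(P|Q) = 2.1556 - 0.9544 = 1.2012 bits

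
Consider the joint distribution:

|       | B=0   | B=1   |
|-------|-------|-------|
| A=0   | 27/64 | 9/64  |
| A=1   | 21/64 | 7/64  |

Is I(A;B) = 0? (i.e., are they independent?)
Marginal P(A) (row sums):
  P(A=0) = 27/64 + 9/64 = 9/16
  P(A=1) = 21/64 + 7/64 = 7/16
Marginal P(B) (column sums):
  P(B=0) = 27/64 + 21/64 = 3/4
  P(B=1) = 9/64 + 7/64 = 1/4

A and B are independent iff P(A=i,B=j) = P(A=i)·P(B=j) for every cell.
  P(A=0)·P(B=0) = 9/16 × 3/4 = 27/64 = P(A=0,B=0) ✓
  P(A=0)·P(B=1) = 9/16 × 1/4 = 9/64 = P(A=0,B=1) ✓
  P(A=1)·P(B=0) = 7/16 × 3/4 = 21/64 = P(A=1,B=0) ✓
  P(A=1)·P(B=1) = 7/16 × 1/4 = 7/64 = P(A=1,B=1) ✓

Yes, A and B are independent: every cell factors, so I(A;B) = 0 bits.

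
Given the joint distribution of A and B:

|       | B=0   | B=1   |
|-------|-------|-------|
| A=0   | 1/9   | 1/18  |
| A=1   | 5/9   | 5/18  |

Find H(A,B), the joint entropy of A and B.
H(A,B) = -Σ P(A,B) log₂ P(A,B), summed over the non-zero cells:
H(A,B) = -[(1/9)·log₂(1/9) + (1/18)·log₂(1/18) + (5/9)·log₂(5/9) + (5/18)·log₂(5/18)]
  = 0.3522 + 0.2317 + 0.4711 + 0.5133
  = 1.5683 bits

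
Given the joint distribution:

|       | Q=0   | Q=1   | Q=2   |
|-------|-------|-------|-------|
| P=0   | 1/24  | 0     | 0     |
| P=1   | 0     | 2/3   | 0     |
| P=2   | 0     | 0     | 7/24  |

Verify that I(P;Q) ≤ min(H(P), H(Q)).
Marginal P(P) (row sums):
  P(P=0) = 1/24 + 0 + 0 = 1/24
  P(P=1) = 0 + 2/3 + 0 = 2/3
  P(P=2) = 0 + 0 + 7/24 = 7/24
Marginal P(Q) (column sums):
  P(Q=0) = 1/24 + 0 + 0 = 1/24
  P(Q=1) = 0 + 2/3 + 0 = 2/3
  P(Q=2) = 0 + 0 + 7/24 = 7/24

H(P) = -[(1/24)·log₂(1/24) + (2/3)·log₂(2/3) + (7/24)·log₂(7/24)]
  = 0.1910 + 0.3900 + 0.5185
  = 1.0995 bits
H(Q) = -[(1/24)·log₂(1/24) + (2/3)·log₂(2/3) + (7/24)·log₂(7/24)]
  = 0.1910 + 0.3900 + 0.5185
  = 1.0995 bits
H(P,Q) = -[(1/24)·log₂(1/24) + (2/3)·log₂(2/3) + (7/24)·log₂(7/24)]
  = 0.1910 + 0.3900 + 0.5185
  = 1.0995 bits

I(P;Q) = H(P) + H(Q) - H(P,Q)
  = 1.0995 + 1.0995 - 1.0995
  = 1.0995 bits

min(H(P), H(Q)) = min(1.0995, 1.0995) = 1.0995 bits
Since 1.0995 ≤ 1.0995, the bound is satisfied ✓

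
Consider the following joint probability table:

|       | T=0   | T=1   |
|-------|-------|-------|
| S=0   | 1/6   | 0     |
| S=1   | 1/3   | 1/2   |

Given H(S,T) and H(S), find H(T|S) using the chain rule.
From the chain rule: H(S,T) = H(S) + H(T|S)
Therefore: H(T|S) = H(S,T) - H(S)

H(S,T) = -[(1/6)·log₂(1/6) + (1/3)·log₂(1/3) + (1/2)·log₂(1/2)]
  = 0.4308 + 0.5283 + 0.5000
  = 1.4591 bits
Marginal P(S) (row sums):
  P(S=0) = 1/6 + 0 = 1/6
  P(S=1) = 1/3 + 1/2 = 5/6
H(S) = -[(1/6)·log₂(1/6) + (5/6)·log₂(5/6)]
  = 0.4308 + 0.2192
  = 0.6500 bits

H(T|S) = 1.4591 - 0.6500 = 0.8091 bits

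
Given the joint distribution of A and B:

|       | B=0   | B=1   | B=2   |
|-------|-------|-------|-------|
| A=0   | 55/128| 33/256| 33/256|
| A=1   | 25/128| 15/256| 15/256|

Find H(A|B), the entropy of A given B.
Marginal P(B) (column sums):
  P(B=0) = 55/128 + 25/128 = 5/8
  P(B=1) = 33/256 + 15/256 = 3/16
  P(B=2) = 33/256 + 15/256 = 3/16

H(A|B) = -Σ P(A,B)·log₂ P(A|B), where P(A|B) = P(A,B) / P(B)
  (A=0,B=0): P(A|B) = (55/128)/(5/8) = 11/16;  -(55/128)·log₂(11/16) = 0.2323
  (A=0,B=1): P(A|B) = (33/256)/(3/16) = 11/16;  -(33/256)·log₂(11/16) = 0.0697
  (A=0,B=2): P(A|B) = (33/256)/(3/16) = 11/16;  -(33/256)·log₂(11/16) = 0.0697
  (A=1,B=0): P(A|B) = (25/128)/(5/8) = 5/16;  -(25/128)·log₂(5/16) = 0.3277
  (A=1,B=1): P(A|B) = (15/256)/(3/16) = 5/16;  -(15/256)·log₂(5/16) = 0.0983
  (A=1,B=2): P(A|B) = (15/256)/(3/16) = 5/16;  -(15/256)·log₂(5/16) = 0.0983
H(A|B) = 0.2323 + 0.0697 + 0.0697 + 0.3277 + 0.0983 + 0.0983
  = 0.8960 bits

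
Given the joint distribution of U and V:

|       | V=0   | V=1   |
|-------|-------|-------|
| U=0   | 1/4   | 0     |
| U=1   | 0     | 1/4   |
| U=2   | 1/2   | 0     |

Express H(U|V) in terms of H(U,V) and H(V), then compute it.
H(U|V) = H(U,V) - H(V)

Marginal P(V) (column sums):
  P(V=0) = 1/4 + 0 + 1/2 = 3/4
  P(V=1) = 0 + 1/4 + 0 = 1/4

H(U,V) = -[(1/4)·log₂(1/4) + (1/4)·log₂(1/4) + (1/2)·log₂(1/2)]
  = 0.5000 + 0.5000 + 0.5000
  = 1.5000 bits
H(V) = -[(3/4)·log₂(3/4) + (1/4)·log₂(1/4)]
  = 0.3113 + 0.5000
  = 0.8113 bits

H(U|V) = 1.5000 - 0.8113 = 0.6887 bits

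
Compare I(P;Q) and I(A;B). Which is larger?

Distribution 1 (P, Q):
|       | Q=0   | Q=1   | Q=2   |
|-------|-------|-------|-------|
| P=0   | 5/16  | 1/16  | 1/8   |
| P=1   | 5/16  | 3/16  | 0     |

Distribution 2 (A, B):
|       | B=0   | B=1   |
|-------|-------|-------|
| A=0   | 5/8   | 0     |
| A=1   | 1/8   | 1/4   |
Distribution 1 (P, Q):
Marginal P(P) (row sums):
  P(P=0) = 5/16 + 1/16 + 1/8 = 1/2
  P(P=1) = 5/16 + 3/16 + 0 = 1/2
Marginal P(Q) (column sums):
  P(Q=0) = 5/16 + 5/16 = 5/8
  P(Q=1) = 1/16 + 3/16 = 1/4
  P(Q=2) = 1/8 + 0 = 1/8

H(P) = -[(1/2)·log₂(1/2) + (1/2)·log₂(1/2)]
  = 0.5000 + 0.5000
  = 1.0000 bits
H(Q) = -[(5/8)·log₂(5/8) + (1/4)·log₂(1/4) + (1/8)·log₂(1/8)]
  = 0.4238 + 0.5000 + 0.3750
  = 1.2988 bits
H(P,Q) = -[(5/16)·log₂(5/16) + (1/16)·log₂(1/16) + (1/8)·log₂(1/8) + (5/16)·log₂(5/16) + (3/16)·log₂(3/16)]
  = 0.5244 + 0.2500 + 0.3750 + 0.5244 + 0.4528
  = 2.1266 bits

I(P;Q) = H(P) + H(Q) - H(P,Q)
  = 1.0000 + 1.2988 - 2.1266
  = 0.1722 bits

Distribution 2 (A, B):
Marginal P(A) (row sums):
  P(A=0) = 5/8 + 0 = 5/8
  P(A=1) = 1/8 + 1/4 = 3/8
Marginal P(B) (column sums):
  P(B=0) = 5/8 + 1/8 = 3/4
  P(B=1) = 0 + 1/4 = 1/4

H(A) = -[(5/8)·log₂(5/8) + (3/8)·log₂(3/8)]
  = 0.4238 + 0.5306
  = 0.9544 bits
H(B) = -[(3/4)·log₂(3/4) + (1/4)·log₂(1/4)]
  = 0.3113 + 0.5000
  = 0.8113 bits
H(A,B) = -[(5/8)·log₂(5/8) + (1/8)·log₂(1/8) + (1/4)·log₂(1/4)]
  = 0.4238 + 0.3750 + 0.5000
  = 1.2988 bits

I(A;B) = H(A) + H(B) - H(A,B)
  = 0.9544 + 0.8113 - 1.2988
  = 0.4669 bits

I(A;B) = 0.4669 bits > I(P;Q) = 0.1722 bits, so (A, B) has the higher mutual information (stronger dependence).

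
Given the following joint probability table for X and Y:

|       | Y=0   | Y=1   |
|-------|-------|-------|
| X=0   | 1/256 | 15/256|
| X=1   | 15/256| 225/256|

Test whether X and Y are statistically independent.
Marginal P(X) (row sums):
  P(X=0) = 1/256 + 15/256 = 1/16
  P(X=1) = 15/256 + 225/256 = 15/16
Marginal P(Y) (column sums):
  P(Y=0) = 1/256 + 15/256 = 1/16
  P(Y=1) = 15/256 + 225/256 = 15/16

X and Y are independent iff P(X=i,Y=j) = P(X=i)·P(Y=j) for every cell.
  P(X=0)·P(Y=0) = 1/16 × 1/16 = 1/256 = P(X=0,Y=0) ✓
  P(X=0)·P(Y=1) = 1/16 × 15/16 = 15/256 = P(X=0,Y=1) ✓
  P(X=1)·P(Y=0) = 15/16 × 1/16 = 15/256 = P(X=1,Y=0) ✓
  P(X=1)·P(Y=1) = 15/16 × 15/16 = 225/256 = P(X=1,Y=1) ✓

Yes, X and Y are independent: every cell factors, so I(X;Y) = 0 bits.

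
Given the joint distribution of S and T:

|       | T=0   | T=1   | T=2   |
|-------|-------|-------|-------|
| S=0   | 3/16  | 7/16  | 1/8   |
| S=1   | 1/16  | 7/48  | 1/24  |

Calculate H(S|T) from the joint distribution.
Marginal P(T) (column sums):
  P(T=0) = 3/16 + 1/16 = 1/4
  P(T=1) = 7/16 + 7/48 = 7/12
  P(T=2) = 1/8 + 1/24 = 1/6

H(S|T) = -Σ P(S,T)·log₂ P(S|T), where P(S|T) = P(S,T) / P(T)
  (S=0,T=0): P(S|T) = (3/16)/(1/4) = 3/4;  -(3/16)·log₂(3/4) = 0.0778
  (S=0,T=1): P(S|T) = (7/16)/(7/12) = 3/4;  -(7/16)·log₂(3/4) = 0.1816
  (S=0,T=2): P(S|T) = (1/8)/(1/6) = 3/4;  -(1/8)·log₂(3/4) = 0.0519
  (S=1,T=0): P(S|T) = (1/16)/(1/4) = 1/4;  -(1/16)·log₂(1/4) = 0.1250
  (S=1,T=1): P(S|T) = (7/48)/(7/12) = 1/4;  -(7/48)·log₂(1/4) = 0.2917
  (S=1,T=2): P(S|T) = (1/24)/(1/6) = 1/4;  -(1/24)·log₂(1/4) = 0.0833
H(S|T) = 0.0778 + 0.1816 + 0.0519 + 0.1250 + 0.2917 + 0.0833
  = 0.8113 bits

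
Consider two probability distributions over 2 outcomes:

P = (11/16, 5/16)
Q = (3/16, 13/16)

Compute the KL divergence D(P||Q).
D(P||Q) = Σ P(i) log₂(P(i)/Q(i))
  i=0: (11/16) × log₂((11/16)/(3/16)) = (11/16) × log₂(11/3) = 1.2887
  i=1: (5/16) × log₂((5/16)/(13/16)) = (5/16) × log₂(5/13) = -0.4308
D(P||Q) = 1.2887 - 0.4308
  = 0.8579 bits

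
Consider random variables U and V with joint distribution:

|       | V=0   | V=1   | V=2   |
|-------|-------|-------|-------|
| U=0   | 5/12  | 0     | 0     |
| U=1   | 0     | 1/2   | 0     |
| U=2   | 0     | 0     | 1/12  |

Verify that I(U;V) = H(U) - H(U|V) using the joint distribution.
Left side, from I(U;V) = H(U) + H(V) - H(U,V):
Marginal P(U) (row sums):
  P(U=0) = 5/12 + 0 + 0 = 5/12
  P(U=1) = 0 + 1/2 + 0 = 1/2
  P(U=2) = 0 + 0 + 1/12 = 1/12
Marginal P(V) (column sums):
  P(V=0) = 5/12 + 0 + 0 = 5/12
  P(V=1) = 0 + 1/2 + 0 = 1/2
  P(V=2) = 0 + 0 + 1/12 = 1/12

H(U) = -[(5/12)·log₂(5/12) + (1/2)·log₂(1/2) + (1/12)·log₂(1/12)]
  = 0.5263 + 0.5000 + 0.2987
  = 1.3250 bits
H(V) = -[(5/12)·log₂(5/12) + (1/2)·log₂(1/2) + (1/12)·log₂(1/12)]
  = 0.5263 + 0.5000 + 0.2987
  = 1.3250 bits
H(U,V) = -[(5/12)·log₂(5/12) + (1/2)·log₂(1/2) + (1/12)·log₂(1/12)]
  = 0.5263 + 0.5000 + 0.2987
  = 1.3250 bits

I(U;V) = H(U) + H(V) - H(U,V)
  = 1.3250 + 1.3250 - 1.3250
  = 1.3250 bits

Right side, with H(U|V) computed directly from the conditional probabilities:
H(U|V) = -Σ P(U,V)·log₂ P(U|V), where P(U|V) = P(U,V) / P(V)
  (cells with P(U,V) = 0 contribute 0)
  (U=0,V=0): P(U|V) = (5/12)/(5/12) = 1;  -(5/12)·log₂(1) = 0.0000
  (U=1,V=1): P(U|V) = (1/2)/(1/2) = 1;  -(1/2)·log₂(1) = 0.0000
  (U=2,V=2): P(U|V) = (1/12)/(1/12) = 1;  -(1/12)·log₂(1) = 0.0000
H(U|V) = 0.0000 + 0.0000 + 0.0000
  = 0.0000 bits
H(U) - H(U|V) = 1.3250 - 0.0000 = 1.3250 bits

Both sides equal 1.3250 bits, so I(U;V) = H(U) - H(U|V) ✓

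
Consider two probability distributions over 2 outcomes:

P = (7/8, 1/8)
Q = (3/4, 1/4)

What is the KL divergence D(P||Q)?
D(P||Q) = Σ P(i) log₂(P(i)/Q(i))
  i=0: (7/8) × log₂((7/8)/(3/4)) = (7/8) × log₂(7/6) = 0.1946
  i=1: (1/8) × log₂((1/8)/(1/4)) = (1/8) × log₂(1/2) = -0.1250
D(P||Q) = 0.1946 - 0.1250
  = 0.0696 bits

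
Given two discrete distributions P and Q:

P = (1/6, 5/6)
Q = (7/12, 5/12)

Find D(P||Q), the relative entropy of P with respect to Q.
D(P||Q) = Σ P(i) log₂(P(i)/Q(i))
  i=0: (1/6) × log₂((1/6)/(7/12)) = (1/6) × log₂(2/7) = -0.3012
  i=1: (5/6) × log₂((5/6)/(5/12)) = (5/6) × log₂(2) = 0.8333
D(P||Q) = -0.3012 + 0.8333
  = 0.5321 bits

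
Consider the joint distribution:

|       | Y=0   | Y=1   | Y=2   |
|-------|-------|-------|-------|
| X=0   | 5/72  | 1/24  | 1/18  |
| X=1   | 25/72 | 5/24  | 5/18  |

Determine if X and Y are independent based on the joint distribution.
Marginal P(X) (row sums):
  P(X=0) = 5/72 + 1/24 + 1/18 = 1/6
  P(X=1) = 25/72 + 5/24 + 5/18 = 5/6
Marginal P(Y) (column sums):
  P(Y=0) = 5/72 + 25/72 = 5/12
  P(Y=1) = 1/24 + 5/24 = 1/4
  P(Y=2) = 1/18 + 5/18 = 1/3

X and Y are independent iff P(X=i,Y=j) = P(X=i)·P(Y=j) for every cell.
  P(X=0)·P(Y=0) = 1/6 × 5/12 = 5/72 = P(X=0,Y=0) ✓
  P(X=0)·P(Y=1) = 1/6 × 1/4 = 1/24 = P(X=0,Y=1) ✓
  P(X=0)·P(Y=2) = 1/6 × 1/3 = 1/18 = P(X=0,Y=2) ✓
  P(X=1)·P(Y=0) = 5/6 × 5/12 = 25/72 = P(X=1,Y=0) ✓
  P(X=1)·P(Y=1) = 5/6 × 1/4 = 5/24 = P(X=1,Y=1) ✓
  P(X=1)·P(Y=2) = 5/6 × 1/3 = 5/18 = P(X=1,Y=2) ✓

Yes, X and Y are independent: every cell factors, so I(X;Y) = 0 bits.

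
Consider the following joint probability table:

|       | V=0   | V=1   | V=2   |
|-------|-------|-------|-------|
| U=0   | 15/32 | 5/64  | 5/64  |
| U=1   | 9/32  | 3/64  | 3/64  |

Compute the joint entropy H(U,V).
H(U,V) = -Σ P(U,V) log₂ P(U,V), summed over the non-zero cells:
H(U,V) = -[(15/32)·log₂(15/32) + (5/64)·log₂(5/64) + (5/64)·log₂(5/64) + (9/32)·log₂(9/32) + (3/64)·log₂(3/64) + (3/64)·log₂(3/64)]
  = 0.5124 + 0.2873 + 0.2873 + 0.5147 + 0.2070 + 0.2070
  = 2.0157 bits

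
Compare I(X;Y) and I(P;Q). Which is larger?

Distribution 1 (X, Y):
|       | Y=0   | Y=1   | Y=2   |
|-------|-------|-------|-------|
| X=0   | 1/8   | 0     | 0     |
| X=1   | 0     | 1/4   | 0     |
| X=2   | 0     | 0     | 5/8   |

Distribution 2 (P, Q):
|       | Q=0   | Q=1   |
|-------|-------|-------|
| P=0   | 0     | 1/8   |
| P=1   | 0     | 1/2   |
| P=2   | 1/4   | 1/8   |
Distribution 1 (X, Y):
Marginal P(X) (row sums):
  P(X=0) = 1/8 + 0 + 0 = 1/8
  P(X=1) = 0 + 1/4 + 0 = 1/4
  P(X=2) = 0 + 0 + 5/8 = 5/8
Marginal P(Y) (column sums):
  P(Y=0) = 1/8 + 0 + 0 = 1/8
  P(Y=1) = 0 + 1/4 + 0 = 1/4
  P(Y=2) = 0 + 0 + 5/8 = 5/8

H(X) = -[(1/8)·log₂(1/8) + (1/4)·log₂(1/4) + (5/8)·log₂(5/8)]
  = 0.3750 + 0.5000 + 0.4238
  = 1.2988 bits
H(Y) = -[(1/8)·log₂(1/8) + (1/4)·log₂(1/4) + (5/8)·log₂(5/8)]
  = 0.3750 + 0.5000 + 0.4238
  = 1.2988 bits
H(X,Y) = -[(1/8)·log₂(1/8) + (1/4)·log₂(1/4) + (5/8)·log₂(5/8)]
  = 0.3750 + 0.5000 + 0.4238
  = 1.2988 bits

I(X;Y) = H(X) + H(Y) - H(X,Y)
  = 1.2988 + 1.2988 - 1.2988
  = 1.2988 bits

Distribution 2 (P, Q):
Marginal P(P) (row sums):
  P(P=0) = 0 + 1/8 = 1/8
  P(P=1) = 0 + 1/2 = 1/2
  P(P=2) = 1/4 + 1/8 = 3/8
Marginal P(Q) (column sums):
  P(Q=0) = 0 + 0 + 1/4 = 1/4
  P(Q=1) = 1/8 + 1/2 + 1/8 = 3/4

H(P) = -[(1/8)·log₂(1/8) + (1/2)·log₂(1/2) + (3/8)·log₂(3/8)]
  = 0.3750 + 0.5000 + 0.5306
  = 1.4056 bits
H(Q) = -[(1/4)·log₂(1/4) + (3/4)·log₂(3/4)]
  = 0.5000 + 0.3113
  = 0.8113 bits
H(P,Q) = -[(1/8)·log₂(1/8) + (1/2)·log₂(1/2) + (1/4)·log₂(1/4) + (1/8)·log₂(1/8)]
  = 0.3750 + 0.5000 + 0.5000 + 0.3750
  = 1.7500 bits

I(P;Q) = H(P) + H(Q) - H(P,Q)
  = 1.4056 + 0.8113 - 1.7500
  = 0.4669 bits

I(X;Y) = 1.2988 bits > I(P;Q) = 0.4669 bits, so (X, Y) has the higher mutual information (stronger dependence).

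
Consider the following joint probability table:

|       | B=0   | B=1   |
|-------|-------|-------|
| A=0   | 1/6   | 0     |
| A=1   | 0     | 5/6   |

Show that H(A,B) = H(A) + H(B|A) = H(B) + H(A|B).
Marginal P(A) (row sums):
  P(A=0) = 1/6 + 0 = 1/6
  P(A=1) = 0 + 5/6 = 5/6
Marginal P(B) (column sums):
  P(B=0) = 1/6 + 0 = 1/6
  P(B=1) = 0 + 5/6 = 5/6

Decomposition 1: H(A) + H(B|A)
H(A) = -[(1/6)·log₂(1/6) + (5/6)·log₂(5/6)]
  = 0.4308 + 0.2192
  = 0.6500 bits
H(B|A) = -Σ P(A,B)·log₂ P(B|A), where P(B|A) = P(A,B) / P(A)
  (cells with P(A,B) = 0 contribute 0)
  (A=0,B=0): P(B|A) = (1/6)/(1/6) = 1;  -(1/6)·log₂(1) = 0.0000
  (A=1,B=1): P(B|A) = (5/6)/(5/6) = 1;  -(5/6)·log₂(1) = 0.0000
H(B|A) = 0.0000 + 0.0000
  = 0.0000 bits
H(A) + H(B|A) = 0.6500 + 0.0000 = 0.6500 bits

Decomposition 2: H(B) + H(A|B)
H(B) = -[(1/6)·log₂(1/6) + (5/6)·log₂(5/6)]
  = 0.4308 + 0.2192
  = 0.6500 bits
H(A|B) = -Σ P(A,B)·log₂ P(A|B), where P(A|B) = P(A,B) / P(B)
  (cells with P(A,B) = 0 contribute 0)
  (A=0,B=0): P(A|B) = (1/6)/(1/6) = 1;  -(1/6)·log₂(1) = 0.0000
  (A=1,B=1): P(A|B) = (5/6)/(5/6) = 1;  -(5/6)·log₂(1) = 0.0000
H(A|B) = 0.0000 + 0.0000
  = 0.0000 bits
H(B) + H(A|B) = 0.6500 + 0.0000 = 0.6500 bits

Direct computation of the joint entropy:
H(A,B) = -[(1/6)·log₂(1/6) + (5/6)·log₂(5/6)]
  = 0.4308 + 0.2192
  = 0.6500 bits

All three agree: H(A,B) = 0.6500 bits ✓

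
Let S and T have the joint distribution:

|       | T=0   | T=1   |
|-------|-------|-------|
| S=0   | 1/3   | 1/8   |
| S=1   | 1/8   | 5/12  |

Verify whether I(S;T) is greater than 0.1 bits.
Marginal P(S) (row sums):
  P(S=0) = 1/3 + 1/8 = 11/24
  P(S=1) = 1/8 + 5/12 = 13/24
Marginal P(T) (column sums):
  P(T=0) = 1/3 + 1/8 = 11/24
  P(T=1) = 1/8 + 5/12 = 13/24

H(S) = -[(11/24)·log₂(11/24) + (13/24)·log₂(13/24)]
  = 0.5159 + 0.4791
  = 0.9950 bits
H(T) = -[(11/24)·log₂(11/24) + (13/24)·log₂(13/24)]
  = 0.5159 + 0.4791
  = 0.9950 bits
H(S,T) = -[(1/3)·log₂(1/3) + (1/8)·log₂(1/8) + (1/8)·log₂(1/8) + (5/12)·log₂(5/12)]
  = 0.5283 + 0.3750 + 0.3750 + 0.5263
  = 1.8046 bits

I(S;T) = H(S) + H(T) - H(S,T)
  = 0.9950 + 0.9950 - 1.8046
  = 0.1854 bits

Yes. I(S;T) = 0.1854 bits, which is > 0.1 bits.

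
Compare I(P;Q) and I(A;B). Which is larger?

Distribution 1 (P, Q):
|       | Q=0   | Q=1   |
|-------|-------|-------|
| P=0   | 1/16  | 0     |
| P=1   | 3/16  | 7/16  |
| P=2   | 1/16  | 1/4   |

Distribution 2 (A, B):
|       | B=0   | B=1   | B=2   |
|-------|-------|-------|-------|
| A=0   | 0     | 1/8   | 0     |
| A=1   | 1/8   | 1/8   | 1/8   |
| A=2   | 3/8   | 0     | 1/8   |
Distribution 1 (P, Q):
Marginal P(P) (row sums):
  P(P=0) = 1/16 + 0 = 1/16
  P(P=1) = 3/16 + 7/16 = 5/8
  P(P=2) = 1/16 + 1/4 = 5/16
Marginal P(Q) (column sums):
  P(Q=0) = 1/16 + 3/16 + 1/16 = 5/16
  P(Q=1) = 0 + 7/16 + 1/4 = 11/16

H(P) = -[(1/16)·log₂(1/16) + (5/8)·log₂(5/8) + (5/16)·log₂(5/16)]
  = 0.2500 + 0.4238 + 0.5244
  = 1.1982 bits
H(Q) = -[(5/16)·log₂(5/16) + (11/16)·log₂(11/16)]
  = 0.5244 + 0.3716
  = 0.8960 bits
H(P,Q) = -[(1/16)·log₂(1/16) + (3/16)·log₂(3/16) + (7/16)·log₂(7/16) + (1/16)·log₂(1/16) + (1/4)·log₂(1/4)]
  = 0.2500 + 0.4528 + 0.5218 + 0.2500 + 0.5000
  = 1.9746 bits

I(P;Q) = H(P) + H(Q) - H(P,Q)
  = 1.1982 + 0.8960 - 1.9746
  = 0.1196 bits

Distribution 2 (A, B):
Marginal P(A) (row sums):
  P(A=0) = 0 + 1/8 + 0 = 1/8
  P(A=1) = 1/8 + 1/8 + 1/8 = 3/8
  P(A=2) = 3/8 + 0 + 1/8 = 1/2
Marginal P(B) (column sums):
  P(B=0) = 0 + 1/8 + 3/8 = 1/2
  P(B=1) = 1/8 + 1/8 + 0 = 1/4
  P(B=2) = 0 + 1/8 + 1/8 = 1/4

H(A) = -[(1/8)·log₂(1/8) + (3/8)·log₂(3/8) + (1/2)·log₂(1/2)]
  = 0.3750 + 0.5306 + 0.5000
  = 1.4056 bits
H(B) = -[(1/2)·log₂(1/2) + (1/4)·log₂(1/4) + (1/4)·log₂(1/4)]
  = 0.5000 + 0.5000 + 0.5000
  = 1.5000 bits
H(A,B) = -[(1/8)·log₂(1/8) + (1/8)·log₂(1/8) + (1/8)·log₂(1/8) + (1/8)·log₂(1/8) + (3/8)·log₂(3/8) + (1/8)·log₂(1/8)]
  = 0.3750 + 0.3750 + 0.3750 + 0.3750 + 0.5306 + 0.3750
  = 2.4056 bits

I(A;B) = H(A) + H(B) - H(A,B)
  = 1.4056 + 1.5000 - 2.4056
  = 0.5000 bits

I(A;B) = 0.5000 bits > I(P;Q) = 0.1196 bits, so (A, B) has the higher mutual information (stronger dependence).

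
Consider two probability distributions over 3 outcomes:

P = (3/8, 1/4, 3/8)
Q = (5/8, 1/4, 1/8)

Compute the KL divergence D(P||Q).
D(P||Q) = Σ P(i) log₂(P(i)/Q(i))
  i=0: (3/8) × log₂((3/8)/(5/8)) = (3/8) × log₂(3/5) = -0.2764
  i=1: (1/4) × log₂((1/4)/(1/4)) = (1/4) × log₂(1) = 0.0000
  i=2: (3/8) × log₂((3/8)/(1/8)) = (3/8) × log₂(3) = 0.5944
D(P||Q) = -0.2764 + 0.0000 + 0.5944
  = 0.3180 bits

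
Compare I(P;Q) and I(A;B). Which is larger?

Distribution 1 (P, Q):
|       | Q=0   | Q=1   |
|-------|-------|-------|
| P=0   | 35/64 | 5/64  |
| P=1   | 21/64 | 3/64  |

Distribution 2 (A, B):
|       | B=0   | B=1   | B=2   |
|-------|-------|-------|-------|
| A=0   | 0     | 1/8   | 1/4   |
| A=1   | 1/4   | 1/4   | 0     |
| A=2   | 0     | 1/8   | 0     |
Distribution 1 (P, Q):
Marginal P(P) (row sums):
  P(P=0) = 35/64 + 5/64 = 5/8
  P(P=1) = 21/64 + 3/64 = 3/8
Marginal P(Q) (column sums):
  P(Q=0) = 35/64 + 21/64 = 7/8
  P(Q=1) = 5/64 + 3/64 = 1/8

H(P) = -[(5/8)·log₂(5/8) + (3/8)·log₂(3/8)]
  = 0.4238 + 0.5306
  = 0.9544 bits
H(Q) = -[(7/8)·log₂(7/8) + (1/8)·log₂(1/8)]
  = 0.1686 + 0.3750
  = 0.5436 bits
H(P,Q) = -[(35/64)·log₂(35/64) + (5/64)·log₂(5/64) + (21/64)·log₂(21/64) + (3/64)·log₂(3/64)]
  = 0.4762 + 0.2873 + 0.5275 + 0.2070
  = 1.4980 bits

I(P;Q) = H(P) + H(Q) - H(P,Q)
  = 0.9544 + 0.5436 - 1.4980
  = 0.0000 bits

Distribution 2 (A, B):
Marginal P(A) (row sums):
  P(A=0) = 0 + 1/8 + 1/4 = 3/8
  P(A=1) = 1/4 + 1/4 + 0 = 1/2
  P(A=2) = 0 + 1/8 + 0 = 1/8
Marginal P(B) (column sums):
  P(B=0) = 0 + 1/4 + 0 = 1/4
  P(B=1) = 1/8 + 1/4 + 1/8 = 1/2
  P(B=2) = 1/4 + 0 + 0 = 1/4

H(A) = -[(3/8)·log₂(3/8) + (1/2)·log₂(1/2) + (1/8)·log₂(1/8)]
  = 0.5306 + 0.5000 + 0.3750
  = 1.4056 bits
H(B) = -[(1/4)·log₂(1/4) + (1/2)·log₂(1/2) + (1/4)·log₂(1/4)]
  = 0.5000 + 0.5000 + 0.5000
  = 1.5000 bits
H(A,B) = -[(1/8)·log₂(1/8) + (1/4)·log₂(1/4) + (1/4)·log₂(1/4) + (1/4)·log₂(1/4) + (1/8)·log₂(1/8)]
  = 0.3750 + 0.5000 + 0.5000 + 0.5000 + 0.3750
  = 2.2500 bits

I(A;B) = H(A) + H(B) - H(A,B)
  = 1.4056 + 1.5000 - 2.2500
  = 0.6556 bits

I(A;B) = 0.6556 bits > I(P;Q) = 0.0000 bits, so (A, B) has the higher mutual information (stronger dependence).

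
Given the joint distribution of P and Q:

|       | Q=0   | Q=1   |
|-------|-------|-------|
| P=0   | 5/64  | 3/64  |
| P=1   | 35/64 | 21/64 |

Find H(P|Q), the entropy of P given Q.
Marginal P(Q) (column sums):
  P(Q=0) = 5/64 + 35/64 = 5/8
  P(Q=1) = 3/64 + 21/64 = 3/8

H(P|Q) = -Σ P(P,Q)·log₂ P(P|Q), where P(P|Q) = P(P,Q) / P(Q)
  (P=0,Q=0): P(P|Q) = (5/64)/(5/8) = 1/8;  -(5/64)·log₂(1/8) = 0.2344
  (P=0,Q=1): P(P|Q) = (3/64)/(3/8) = 1/8;  -(3/64)·log₂(1/8) = 0.1406
  (P=1,Q=0): P(P|Q) = (35/64)/(5/8) = 7/8;  -(35/64)·log₂(7/8) = 0.1054
  (P=1,Q=1): P(P|Q) = (21/64)/(3/8) = 7/8;  -(21/64)·log₂(7/8) = 0.0632
H(P|Q) = 0.2344 + 0.1406 + 0.1054 + 0.0632
  = 0.5436 bits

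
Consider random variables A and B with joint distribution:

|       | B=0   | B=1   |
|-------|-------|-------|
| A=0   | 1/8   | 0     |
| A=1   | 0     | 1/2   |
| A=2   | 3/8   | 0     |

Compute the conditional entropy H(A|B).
Marginal P(B) (column sums):
  P(B=0) = 1/8 + 0 + 3/8 = 1/2
  P(B=1) = 0 + 1/2 + 0 = 1/2

H(A|B) = -Σ P(A,B)·log₂ P(A|B), where P(A|B) = P(A,B) / P(B)
  (cells with P(A,B) = 0 contribute 0)
  (A=0,B=0): P(A|B) = (1/8)/(1/2) = 1/4;  -(1/8)·log₂(1/4) = 0.2500
  (A=1,B=1): P(A|B) = (1/2)/(1/2) = 1;  -(1/2)·log₂(1) = 0.0000
  (A=2,B=0): P(A|B) = (3/8)/(1/2) = 3/4;  -(3/8)·log₂(3/4) = 0.1556
H(A|B) = 0.2500 + 0.0000 + 0.1556
  = 0.4056 bits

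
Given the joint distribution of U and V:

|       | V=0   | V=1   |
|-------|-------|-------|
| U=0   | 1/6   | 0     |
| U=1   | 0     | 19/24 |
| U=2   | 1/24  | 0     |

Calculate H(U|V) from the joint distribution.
Marginal P(V) (column sums):
  P(V=0) = 1/6 + 0 + 1/24 = 5/24
  P(V=1) = 0 + 19/24 + 0 = 19/24

H(U|V) = -Σ P(U,V)·log₂ P(U|V), where P(U|V) = P(U,V) / P(V)
  (cells with P(U,V) = 0 contribute 0)
  (U=0,V=0): P(U|V) = (1/6)/(5/24) = 4/5;  -(1/6)·log₂(4/5) = 0.0537
  (U=1,V=1): P(U|V) = (19/24)/(19/24) = 1;  -(19/24)·log₂(1) = 0.0000
  (U=2,V=0): P(U|V) = (1/24)/(5/24) = 1/5;  -(1/24)·log₂(1/5) = 0.0967
H(U|V) = 0.0537 + 0.0000 + 0.0967
  = 0.1504 bits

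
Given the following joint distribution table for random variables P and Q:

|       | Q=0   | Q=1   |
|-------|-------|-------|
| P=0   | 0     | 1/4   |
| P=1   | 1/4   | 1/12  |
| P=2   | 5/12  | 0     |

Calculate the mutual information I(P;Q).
Marginal P(P) (row sums):
  P(P=0) = 0 + 1/4 = 1/4
  P(P=1) = 1/4 + 1/12 = 1/3
  P(P=2) = 5/12 + 0 = 5/12
Marginal P(Q) (column sums):
  P(Q=0) = 0 + 1/4 + 5/12 = 2/3
  P(Q=1) = 1/4 + 1/12 + 0 = 1/3

H(P) = -[(1/4)·log₂(1/4) + (1/3)·log₂(1/3) + (5/12)·log₂(5/12)]
  = 0.5000 + 0.5283 + 0.5263
  = 1.5546 bits
H(Q) = -[(2/3)·log₂(2/3) + (1/3)·log₂(1/3)]
  = 0.3900 + 0.5283
  = 0.9183 bits
H(P,Q) = -[(1/4)·log₂(1/4) + (1/4)·log₂(1/4) + (1/12)·log₂(1/12) + (5/12)·log₂(5/12)]
  = 0.5000 + 0.5000 + 0.2987 + 0.5263
  = 1.8250 bits

I(P;Q) = H(P) + H(Q) - H(P,Q)
  = 1.5546 + 0.9183 - 1.8250
  = 0.6479 bits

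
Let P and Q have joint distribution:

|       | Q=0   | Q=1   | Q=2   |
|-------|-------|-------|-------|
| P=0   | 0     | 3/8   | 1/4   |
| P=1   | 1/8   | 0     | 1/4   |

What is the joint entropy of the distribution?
H(P,Q) = -Σ P(P,Q) log₂ P(P,Q), summed over the non-zero cells:
H(P,Q) = -[(3/8)·log₂(3/8) + (1/4)·log₂(1/4) + (1/8)·log₂(1/8) + (1/4)·log₂(1/4)]
  = 0.5306 + 0.5000 + 0.3750 + 0.5000
  = 1.9056 bits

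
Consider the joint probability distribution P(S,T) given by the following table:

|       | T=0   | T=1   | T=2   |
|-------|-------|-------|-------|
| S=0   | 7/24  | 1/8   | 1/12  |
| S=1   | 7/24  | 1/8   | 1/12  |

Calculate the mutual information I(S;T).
Marginal P(S) (row sums):
  P(S=0) = 7/24 + 1/8 + 1/12 = 1/2
  P(S=1) = 7/24 + 1/8 + 1/12 = 1/2
Marginal P(T) (column sums):
  P(T=0) = 7/24 + 7/24 = 7/12
  P(T=1) = 1/8 + 1/8 = 1/4
  P(T=2) = 1/12 + 1/12 = 1/6

H(S) = -[(1/2)·log₂(1/2) + (1/2)·log₂(1/2)]
  = 0.5000 + 0.5000
  = 1.0000 bits
H(T) = -[(7/12)·log₂(7/12) + (1/4)·log₂(1/4) + (1/6)·log₂(1/6)]
  = 0.4536 + 0.5000 + 0.4308
  = 1.3844 bits
H(S,T) = -[(7/24)·log₂(7/24) + (1/8)·log₂(1/8) + (1/12)·log₂(1/12) + (7/24)·log₂(7/24) + (1/8)·log₂(1/8) + (1/12)·log₂(1/12)]
  = 0.5185 + 0.3750 + 0.2987 + 0.5185 + 0.3750 + 0.2987
  = 2.3844 bits

I(S;T) = H(S) + H(T) - H(S,T)
  = 1.0000 + 1.3844 - 2.3844
  = 0.0000 bits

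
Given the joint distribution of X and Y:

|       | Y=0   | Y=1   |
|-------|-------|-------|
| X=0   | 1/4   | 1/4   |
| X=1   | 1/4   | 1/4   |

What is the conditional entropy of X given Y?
Marginal P(Y) (column sums):
  P(Y=0) = 1/4 + 1/4 = 1/2
  P(Y=1) = 1/4 + 1/4 = 1/2

H(X|Y) = -Σ P(X,Y)·log₂ P(X|Y), where P(X|Y) = P(X,Y) / P(Y)
  (X=0,Y=0): P(X|Y) = (1/4)/(1/2) = 1/2;  -(1/4)·log₂(1/2) = 0.2500
  (X=0,Y=1): P(X|Y) = (1/4)/(1/2) = 1/2;  -(1/4)·log₂(1/2) = 0.2500
  (X=1,Y=0): P(X|Y) = (1/4)/(1/2) = 1/2;  -(1/4)·log₂(1/2) = 0.2500
  (X=1,Y=1): P(X|Y) = (1/4)/(1/2) = 1/2;  -(1/4)·log₂(1/2) = 0.2500
H(X|Y) = 0.2500 + 0.2500 + 0.2500 + 0.2500
  = 1.0000 bits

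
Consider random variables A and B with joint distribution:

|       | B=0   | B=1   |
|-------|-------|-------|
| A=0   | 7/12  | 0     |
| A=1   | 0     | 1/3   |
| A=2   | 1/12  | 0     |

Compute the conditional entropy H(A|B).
Marginal P(B) (column sums):
  P(B=0) = 7/12 + 0 + 1/12 = 2/3
  P(B=1) = 0 + 1/3 + 0 = 1/3

H(A|B) = -Σ P(A,B)·log₂ P(A|B), where P(A|B) = P(A,B) / P(B)
  (cells with P(A,B) = 0 contribute 0)
  (A=0,B=0): P(A|B) = (7/12)/(2/3) = 7/8;  -(7/12)·log₂(7/8) = 0.1124
  (A=1,B=1): P(A|B) = (1/3)/(1/3) = 1;  -(1/3)·log₂(1) = 0.0000
  (A=2,B=0): P(A|B) = (1/12)/(2/3) = 1/8;  -(1/12)·log₂(1/8) = 0.2500
H(A|B) = 0.1124 + 0.0000 + 0.2500
  = 0.3624 bits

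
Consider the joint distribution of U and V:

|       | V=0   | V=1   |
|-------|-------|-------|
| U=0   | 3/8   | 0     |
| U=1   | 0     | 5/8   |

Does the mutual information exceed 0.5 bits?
Marginal P(U) (row sums):
  P(U=0) = 3/8 + 0 = 3/8
  P(U=1) = 0 + 5/8 = 5/8
Marginal P(V) (column sums):
  P(V=0) = 3/8 + 0 = 3/8
  P(V=1) = 0 + 5/8 = 5/8

H(U) = -[(3/8)·log₂(3/8) + (5/8)·log₂(5/8)]
  = 0.5306 + 0.4238
  = 0.9544 bits
H(V) = -[(3/8)·log₂(3/8) + (5/8)·log₂(5/8)]
  = 0.5306 + 0.4238
  = 0.9544 bits
H(U,V) = -[(3/8)·log₂(3/8) + (5/8)·log₂(5/8)]
  = 0.5306 + 0.4238
  = 0.9544 bits

I(U;V) = H(U) + H(V) - H(U,V)
  = 0.9544 + 0.9544 - 0.9544
  = 0.9544 bits

Yes. I(U;V) = 0.9544 bits, which is > 0.5 bits.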